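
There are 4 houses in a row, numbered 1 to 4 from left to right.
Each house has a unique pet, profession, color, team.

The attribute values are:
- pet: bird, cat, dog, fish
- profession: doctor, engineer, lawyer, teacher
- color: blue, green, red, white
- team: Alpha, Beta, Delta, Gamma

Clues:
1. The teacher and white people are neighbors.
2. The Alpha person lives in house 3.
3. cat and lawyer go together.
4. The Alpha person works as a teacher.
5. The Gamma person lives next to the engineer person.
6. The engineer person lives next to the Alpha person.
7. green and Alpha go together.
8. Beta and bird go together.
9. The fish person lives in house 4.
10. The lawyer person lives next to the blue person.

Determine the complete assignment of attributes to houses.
Solution:

House | Pet | Profession | Color | Team
---------------------------------------
  1   | cat | lawyer | red | Gamma
  2   | bird | engineer | blue | Beta
  3   | dog | teacher | green | Alpha
  4   | fish | doctor | white | Delta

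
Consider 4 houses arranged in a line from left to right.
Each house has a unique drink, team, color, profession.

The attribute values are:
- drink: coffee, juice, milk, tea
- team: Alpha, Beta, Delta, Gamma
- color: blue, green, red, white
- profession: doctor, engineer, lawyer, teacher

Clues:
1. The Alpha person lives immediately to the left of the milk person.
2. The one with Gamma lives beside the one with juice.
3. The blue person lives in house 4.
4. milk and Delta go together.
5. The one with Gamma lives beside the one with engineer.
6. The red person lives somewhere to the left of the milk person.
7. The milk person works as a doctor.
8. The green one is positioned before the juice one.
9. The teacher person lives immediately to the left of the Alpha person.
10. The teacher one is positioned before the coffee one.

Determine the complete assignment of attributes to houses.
Solution:

House | Drink | Team | Color | Profession
-----------------------------------------
  1   | tea | Gamma | green | teacher
  2   | juice | Alpha | red | engineer
  3   | milk | Delta | white | doctor
  4   | coffee | Beta | blue | lawyer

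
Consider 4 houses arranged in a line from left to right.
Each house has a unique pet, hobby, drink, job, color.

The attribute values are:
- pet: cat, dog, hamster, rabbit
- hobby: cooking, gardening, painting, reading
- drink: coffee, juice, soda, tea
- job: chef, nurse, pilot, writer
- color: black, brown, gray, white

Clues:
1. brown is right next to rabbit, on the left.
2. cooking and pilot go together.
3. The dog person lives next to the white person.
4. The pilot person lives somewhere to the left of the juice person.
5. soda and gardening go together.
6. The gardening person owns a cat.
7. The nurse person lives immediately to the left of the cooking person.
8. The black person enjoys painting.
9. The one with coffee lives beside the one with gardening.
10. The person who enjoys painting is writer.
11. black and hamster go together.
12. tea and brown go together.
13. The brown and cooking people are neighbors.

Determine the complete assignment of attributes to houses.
Solution:

House | Pet | Hobby | Drink | Job | Color
-----------------------------------------
  1   | dog | reading | tea | nurse | brown
  2   | rabbit | cooking | coffee | pilot | white
  3   | cat | gardening | soda | chef | gray
  4   | hamster | painting | juice | writer | black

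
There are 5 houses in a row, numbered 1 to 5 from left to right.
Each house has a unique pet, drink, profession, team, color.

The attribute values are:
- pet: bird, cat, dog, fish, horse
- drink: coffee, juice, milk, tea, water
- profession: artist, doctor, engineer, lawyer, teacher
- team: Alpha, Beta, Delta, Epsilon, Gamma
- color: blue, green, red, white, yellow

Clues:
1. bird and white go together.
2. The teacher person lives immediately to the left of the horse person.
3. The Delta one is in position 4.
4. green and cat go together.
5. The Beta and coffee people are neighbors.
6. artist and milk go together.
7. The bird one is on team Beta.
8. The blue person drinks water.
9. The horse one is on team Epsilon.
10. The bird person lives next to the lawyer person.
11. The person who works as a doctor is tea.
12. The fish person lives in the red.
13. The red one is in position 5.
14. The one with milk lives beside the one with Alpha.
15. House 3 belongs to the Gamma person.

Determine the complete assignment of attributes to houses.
Solution:

House | Pet | Drink | Profession | Team | Color
-----------------------------------------------
  1   | bird | juice | teacher | Beta | white
  2   | horse | coffee | lawyer | Epsilon | yellow
  3   | dog | water | engineer | Gamma | blue
  4   | cat | milk | artist | Delta | green
  5   | fish | tea | doctor | Alpha | red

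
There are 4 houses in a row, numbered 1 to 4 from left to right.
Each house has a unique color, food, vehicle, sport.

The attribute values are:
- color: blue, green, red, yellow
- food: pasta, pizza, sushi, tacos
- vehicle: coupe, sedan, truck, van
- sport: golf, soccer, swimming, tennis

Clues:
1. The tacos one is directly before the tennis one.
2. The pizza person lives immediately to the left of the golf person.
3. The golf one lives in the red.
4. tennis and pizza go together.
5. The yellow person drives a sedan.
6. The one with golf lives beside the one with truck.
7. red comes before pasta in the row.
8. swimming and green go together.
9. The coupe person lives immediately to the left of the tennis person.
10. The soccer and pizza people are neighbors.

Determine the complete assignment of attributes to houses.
Solution:

House | Color | Food | Vehicle | Sport
--------------------------------------
  1   | blue | tacos | coupe | soccer
  2   | yellow | pizza | sedan | tennis
  3   | red | sushi | van | golf
  4   | green | pasta | truck | swimming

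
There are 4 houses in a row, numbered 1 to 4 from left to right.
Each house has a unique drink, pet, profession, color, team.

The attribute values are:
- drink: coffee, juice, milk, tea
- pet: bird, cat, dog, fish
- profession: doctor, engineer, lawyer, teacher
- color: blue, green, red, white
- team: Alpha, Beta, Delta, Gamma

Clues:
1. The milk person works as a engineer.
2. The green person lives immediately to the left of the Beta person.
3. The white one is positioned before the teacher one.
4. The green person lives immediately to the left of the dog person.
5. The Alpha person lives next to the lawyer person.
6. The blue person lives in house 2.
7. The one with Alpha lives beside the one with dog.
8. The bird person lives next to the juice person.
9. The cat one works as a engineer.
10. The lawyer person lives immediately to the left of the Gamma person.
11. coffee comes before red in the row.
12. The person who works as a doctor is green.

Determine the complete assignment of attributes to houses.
Solution:

House | Drink | Pet | Profession | Color | Team
-----------------------------------------------
  1   | coffee | bird | doctor | green | Alpha
  2   | juice | dog | lawyer | blue | Beta
  3   | milk | cat | engineer | white | Gamma
  4   | tea | fish | teacher | red | Delta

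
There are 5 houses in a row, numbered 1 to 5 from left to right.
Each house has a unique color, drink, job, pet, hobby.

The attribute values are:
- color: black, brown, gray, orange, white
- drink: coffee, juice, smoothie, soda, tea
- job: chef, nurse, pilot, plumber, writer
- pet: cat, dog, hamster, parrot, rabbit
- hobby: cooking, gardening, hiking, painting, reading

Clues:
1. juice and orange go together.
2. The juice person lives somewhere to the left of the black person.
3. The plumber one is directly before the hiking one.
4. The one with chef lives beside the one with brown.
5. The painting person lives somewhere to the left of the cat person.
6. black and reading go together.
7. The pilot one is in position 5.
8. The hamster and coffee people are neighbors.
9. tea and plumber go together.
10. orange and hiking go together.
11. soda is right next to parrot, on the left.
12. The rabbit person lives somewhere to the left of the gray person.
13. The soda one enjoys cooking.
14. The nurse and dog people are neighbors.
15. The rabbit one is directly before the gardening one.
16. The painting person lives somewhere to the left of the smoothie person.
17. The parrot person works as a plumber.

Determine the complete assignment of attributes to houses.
Solution:

House | Color | Drink | Job | Pet | Hobby
-----------------------------------------
  1   | white | soda | chef | rabbit | cooking
  2   | brown | tea | plumber | parrot | gardening
  3   | orange | juice | nurse | hamster | hiking
  4   | gray | coffee | writer | dog | painting
  5   | black | smoothie | pilot | cat | reading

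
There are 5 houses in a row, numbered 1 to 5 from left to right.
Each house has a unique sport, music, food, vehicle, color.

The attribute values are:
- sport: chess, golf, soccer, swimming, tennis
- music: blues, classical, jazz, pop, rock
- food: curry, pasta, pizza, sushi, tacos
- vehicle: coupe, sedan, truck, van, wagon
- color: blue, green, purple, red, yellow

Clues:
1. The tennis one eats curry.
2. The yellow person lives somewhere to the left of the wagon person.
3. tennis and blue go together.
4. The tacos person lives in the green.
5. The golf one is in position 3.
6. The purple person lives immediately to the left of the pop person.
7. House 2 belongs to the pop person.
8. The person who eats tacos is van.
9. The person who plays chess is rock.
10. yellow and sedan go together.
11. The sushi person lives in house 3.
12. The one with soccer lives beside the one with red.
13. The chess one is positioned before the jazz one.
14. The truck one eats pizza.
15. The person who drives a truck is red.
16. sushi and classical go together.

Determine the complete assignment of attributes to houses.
Solution:

House | Sport | Music | Food | Vehicle | Color
----------------------------------------------
  1   | soccer | blues | pasta | coupe | purple
  2   | swimming | pop | pizza | truck | red
  3   | golf | classical | sushi | sedan | yellow
  4   | chess | rock | tacos | van | green
  5   | tennis | jazz | curry | wagon | blue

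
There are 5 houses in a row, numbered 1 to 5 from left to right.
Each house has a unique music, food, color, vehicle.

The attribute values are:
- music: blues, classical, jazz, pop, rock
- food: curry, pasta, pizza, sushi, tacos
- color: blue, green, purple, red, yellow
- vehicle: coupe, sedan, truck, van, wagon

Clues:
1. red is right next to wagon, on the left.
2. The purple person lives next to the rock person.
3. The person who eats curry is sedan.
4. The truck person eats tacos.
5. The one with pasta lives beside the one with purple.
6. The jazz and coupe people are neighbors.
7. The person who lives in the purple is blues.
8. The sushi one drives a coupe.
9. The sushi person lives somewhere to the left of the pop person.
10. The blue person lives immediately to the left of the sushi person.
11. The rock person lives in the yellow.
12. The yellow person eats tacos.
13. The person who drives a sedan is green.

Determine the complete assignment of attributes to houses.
Solution:

House | Music | Food | Color | Vehicle
--------------------------------------
  1   | classical | pizza | red | van
  2   | jazz | pasta | blue | wagon
  3   | blues | sushi | purple | coupe
  4   | rock | tacos | yellow | truck
  5   | pop | curry | green | sedan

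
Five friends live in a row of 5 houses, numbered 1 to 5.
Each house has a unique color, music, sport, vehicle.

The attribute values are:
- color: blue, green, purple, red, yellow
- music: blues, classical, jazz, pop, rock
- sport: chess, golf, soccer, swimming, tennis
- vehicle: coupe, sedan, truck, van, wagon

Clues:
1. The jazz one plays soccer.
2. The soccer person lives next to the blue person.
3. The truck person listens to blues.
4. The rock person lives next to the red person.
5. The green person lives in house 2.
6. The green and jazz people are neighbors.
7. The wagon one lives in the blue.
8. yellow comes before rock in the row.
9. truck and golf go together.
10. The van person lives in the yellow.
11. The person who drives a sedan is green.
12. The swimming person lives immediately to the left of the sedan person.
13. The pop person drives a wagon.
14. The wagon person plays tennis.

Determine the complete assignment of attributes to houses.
Solution:

House | Color | Music | Sport | Vehicle
---------------------------------------
  1   | yellow | classical | swimming | van
  2   | green | rock | chess | sedan
  3   | red | jazz | soccer | coupe
  4   | blue | pop | tennis | wagon
  5   | purple | blues | golf | truck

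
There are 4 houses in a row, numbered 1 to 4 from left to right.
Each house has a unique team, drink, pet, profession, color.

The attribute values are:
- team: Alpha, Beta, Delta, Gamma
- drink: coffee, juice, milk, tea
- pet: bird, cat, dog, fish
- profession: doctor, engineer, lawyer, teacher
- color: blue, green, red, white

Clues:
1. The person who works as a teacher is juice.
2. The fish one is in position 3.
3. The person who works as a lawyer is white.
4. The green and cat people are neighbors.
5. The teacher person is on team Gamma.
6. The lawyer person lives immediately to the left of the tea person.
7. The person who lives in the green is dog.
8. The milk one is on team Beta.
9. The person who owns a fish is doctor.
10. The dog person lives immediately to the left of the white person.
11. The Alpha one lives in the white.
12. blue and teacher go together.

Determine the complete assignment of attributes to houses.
Solution:

House | Team | Drink | Pet | Profession | Color
-----------------------------------------------
  1   | Beta | milk | dog | engineer | green
  2   | Alpha | coffee | cat | lawyer | white
  3   | Delta | tea | fish | doctor | red
  4   | Gamma | juice | bird | teacher | blue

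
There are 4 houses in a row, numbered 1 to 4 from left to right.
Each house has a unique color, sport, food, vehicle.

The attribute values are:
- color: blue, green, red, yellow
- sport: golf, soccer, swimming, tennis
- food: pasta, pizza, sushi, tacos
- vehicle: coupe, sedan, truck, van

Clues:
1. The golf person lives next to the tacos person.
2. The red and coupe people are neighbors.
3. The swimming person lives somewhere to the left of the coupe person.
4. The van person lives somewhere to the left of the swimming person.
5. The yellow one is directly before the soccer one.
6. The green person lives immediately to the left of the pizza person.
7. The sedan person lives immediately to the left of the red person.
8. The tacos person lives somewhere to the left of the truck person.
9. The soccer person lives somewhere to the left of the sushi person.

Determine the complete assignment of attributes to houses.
Solution:

House | Color | Sport | Food | Vehicle
--------------------------------------
  1   | yellow | golf | pasta | van
  2   | green | soccer | tacos | sedan
  3   | red | swimming | pizza | truck
  4   | blue | tennis | sushi | coupe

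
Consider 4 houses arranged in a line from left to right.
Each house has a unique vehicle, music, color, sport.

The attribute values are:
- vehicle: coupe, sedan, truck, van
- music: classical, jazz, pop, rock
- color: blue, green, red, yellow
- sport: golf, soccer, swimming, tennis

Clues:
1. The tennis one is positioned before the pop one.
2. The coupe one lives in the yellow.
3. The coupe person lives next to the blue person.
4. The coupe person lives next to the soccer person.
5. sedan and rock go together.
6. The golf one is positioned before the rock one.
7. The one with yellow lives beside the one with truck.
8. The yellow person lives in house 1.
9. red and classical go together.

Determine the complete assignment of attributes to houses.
Solution:

House | Vehicle | Music | Color | Sport
---------------------------------------
  1   | coupe | jazz | yellow | tennis
  2   | truck | pop | blue | soccer
  3   | van | classical | red | golf
  4   | sedan | rock | green | swimming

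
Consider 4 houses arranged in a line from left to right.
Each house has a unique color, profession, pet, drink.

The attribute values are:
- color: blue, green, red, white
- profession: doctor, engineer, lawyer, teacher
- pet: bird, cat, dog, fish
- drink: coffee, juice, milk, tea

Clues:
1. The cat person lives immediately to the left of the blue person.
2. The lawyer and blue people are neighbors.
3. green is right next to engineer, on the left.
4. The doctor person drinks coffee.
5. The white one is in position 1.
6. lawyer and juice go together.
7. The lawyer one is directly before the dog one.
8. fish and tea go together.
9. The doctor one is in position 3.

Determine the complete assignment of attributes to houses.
Solution:

House | Color | Profession | Pet | Drink
----------------------------------------
  1   | white | lawyer | cat | juice
  2   | blue | teacher | dog | milk
  3   | green | doctor | bird | coffee
  4   | red | engineer | fish | tea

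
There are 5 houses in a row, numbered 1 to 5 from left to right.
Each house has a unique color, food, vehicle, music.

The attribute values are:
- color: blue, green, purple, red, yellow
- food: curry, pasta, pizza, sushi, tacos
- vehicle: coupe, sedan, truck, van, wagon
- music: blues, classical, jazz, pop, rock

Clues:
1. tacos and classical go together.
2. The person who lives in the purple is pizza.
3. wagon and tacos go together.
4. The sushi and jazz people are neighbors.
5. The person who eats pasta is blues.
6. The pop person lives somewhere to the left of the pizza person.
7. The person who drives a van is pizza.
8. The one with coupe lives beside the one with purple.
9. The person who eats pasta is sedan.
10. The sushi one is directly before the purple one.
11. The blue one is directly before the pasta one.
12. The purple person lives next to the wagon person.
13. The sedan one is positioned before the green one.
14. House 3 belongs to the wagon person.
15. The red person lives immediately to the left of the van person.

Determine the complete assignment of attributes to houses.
Solution:

House | Color | Food | Vehicle | Music
--------------------------------------
  1   | red | sushi | coupe | pop
  2   | purple | pizza | van | jazz
  3   | blue | tacos | wagon | classical
  4   | yellow | pasta | sedan | blues
  5   | green | curry | truck | rock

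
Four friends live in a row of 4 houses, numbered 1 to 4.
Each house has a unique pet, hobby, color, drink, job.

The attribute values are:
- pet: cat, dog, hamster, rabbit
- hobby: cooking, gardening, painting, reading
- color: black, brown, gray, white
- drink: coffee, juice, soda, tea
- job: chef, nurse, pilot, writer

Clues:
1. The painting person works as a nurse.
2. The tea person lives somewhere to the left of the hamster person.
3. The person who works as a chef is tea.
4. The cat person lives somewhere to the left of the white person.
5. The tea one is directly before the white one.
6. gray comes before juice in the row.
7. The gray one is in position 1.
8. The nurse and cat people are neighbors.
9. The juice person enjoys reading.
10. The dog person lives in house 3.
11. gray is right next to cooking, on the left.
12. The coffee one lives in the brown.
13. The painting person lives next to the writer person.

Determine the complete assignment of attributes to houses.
Solution:

House | Pet | Hobby | Color | Drink | Job
-----------------------------------------
  1   | rabbit | painting | gray | soda | nurse
  2   | cat | cooking | brown | coffee | writer
  3   | dog | gardening | black | tea | chef
  4   | hamster | reading | white | juice | pilot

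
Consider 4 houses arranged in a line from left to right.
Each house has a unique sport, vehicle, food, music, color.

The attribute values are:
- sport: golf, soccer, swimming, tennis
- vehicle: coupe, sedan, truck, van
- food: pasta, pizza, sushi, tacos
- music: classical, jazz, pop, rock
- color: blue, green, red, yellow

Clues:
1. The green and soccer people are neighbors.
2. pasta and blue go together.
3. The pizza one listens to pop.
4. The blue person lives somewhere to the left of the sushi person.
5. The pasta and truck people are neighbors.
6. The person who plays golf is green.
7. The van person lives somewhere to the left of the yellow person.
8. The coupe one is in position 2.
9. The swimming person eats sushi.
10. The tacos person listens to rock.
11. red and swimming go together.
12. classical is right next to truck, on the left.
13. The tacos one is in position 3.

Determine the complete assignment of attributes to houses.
Solution:

House | Sport | Vehicle | Food | Music | Color
----------------------------------------------
  1   | golf | van | pizza | pop | green
  2   | soccer | coupe | pasta | classical | blue
  3   | tennis | truck | tacos | rock | yellow
  4   | swimming | sedan | sushi | jazz | red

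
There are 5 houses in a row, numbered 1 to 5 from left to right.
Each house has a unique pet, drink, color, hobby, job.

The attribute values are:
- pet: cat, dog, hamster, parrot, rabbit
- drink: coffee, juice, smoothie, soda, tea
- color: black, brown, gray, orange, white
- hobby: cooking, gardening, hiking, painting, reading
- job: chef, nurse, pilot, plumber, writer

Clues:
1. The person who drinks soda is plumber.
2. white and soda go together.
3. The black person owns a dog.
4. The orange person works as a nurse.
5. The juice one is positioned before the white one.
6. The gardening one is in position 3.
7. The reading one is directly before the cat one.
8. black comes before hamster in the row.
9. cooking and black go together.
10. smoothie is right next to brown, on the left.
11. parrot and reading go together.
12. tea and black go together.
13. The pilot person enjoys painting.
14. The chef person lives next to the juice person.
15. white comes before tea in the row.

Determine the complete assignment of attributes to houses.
Solution:

House | Pet | Drink | Color | Hobby | Job
-----------------------------------------
  1   | parrot | smoothie | gray | reading | chef
  2   | cat | juice | brown | painting | pilot
  3   | rabbit | soda | white | gardening | plumber
  4   | dog | tea | black | cooking | writer
  5   | hamster | coffee | orange | hiking | nurse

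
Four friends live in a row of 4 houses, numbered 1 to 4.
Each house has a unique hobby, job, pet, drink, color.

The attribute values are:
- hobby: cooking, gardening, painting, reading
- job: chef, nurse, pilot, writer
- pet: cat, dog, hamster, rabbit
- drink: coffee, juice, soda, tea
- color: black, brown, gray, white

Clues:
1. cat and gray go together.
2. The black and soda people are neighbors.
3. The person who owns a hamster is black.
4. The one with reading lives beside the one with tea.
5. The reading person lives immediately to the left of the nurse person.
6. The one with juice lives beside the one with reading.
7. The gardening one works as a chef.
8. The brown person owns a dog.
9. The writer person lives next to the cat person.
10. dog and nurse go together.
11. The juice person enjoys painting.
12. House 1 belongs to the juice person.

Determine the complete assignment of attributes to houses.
Solution:

House | Hobby | Job | Pet | Drink | Color
-----------------------------------------
  1   | painting | writer | hamster | juice | black
  2   | reading | pilot | cat | soda | gray
  3   | cooking | nurse | dog | tea | brown
  4   | gardening | chef | rabbit | coffee | white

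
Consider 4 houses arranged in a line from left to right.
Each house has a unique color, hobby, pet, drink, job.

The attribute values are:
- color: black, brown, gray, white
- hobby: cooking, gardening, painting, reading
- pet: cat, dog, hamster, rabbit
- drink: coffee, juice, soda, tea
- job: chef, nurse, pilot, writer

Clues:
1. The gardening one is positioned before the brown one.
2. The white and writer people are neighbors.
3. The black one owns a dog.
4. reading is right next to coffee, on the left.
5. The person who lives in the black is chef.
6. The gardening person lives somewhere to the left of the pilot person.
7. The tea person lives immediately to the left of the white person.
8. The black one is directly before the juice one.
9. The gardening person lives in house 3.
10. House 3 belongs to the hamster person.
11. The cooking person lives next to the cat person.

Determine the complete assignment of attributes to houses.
Solution:

House | Color | Hobby | Pet | Drink | Job
-----------------------------------------
  1   | black | cooking | dog | tea | chef
  2   | white | reading | cat | juice | nurse
  3   | gray | gardening | hamster | coffee | writer
  4   | brown | painting | rabbit | soda | pilot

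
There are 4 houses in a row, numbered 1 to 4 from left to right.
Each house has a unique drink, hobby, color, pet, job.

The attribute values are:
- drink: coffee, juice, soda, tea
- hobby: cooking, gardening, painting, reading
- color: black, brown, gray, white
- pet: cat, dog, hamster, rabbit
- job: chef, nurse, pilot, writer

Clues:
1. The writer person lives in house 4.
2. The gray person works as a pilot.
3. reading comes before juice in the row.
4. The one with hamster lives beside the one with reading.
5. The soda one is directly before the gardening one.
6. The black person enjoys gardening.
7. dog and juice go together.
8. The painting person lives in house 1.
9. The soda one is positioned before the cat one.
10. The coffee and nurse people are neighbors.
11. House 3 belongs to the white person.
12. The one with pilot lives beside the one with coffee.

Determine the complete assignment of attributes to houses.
Solution:

House | Drink | Hobby | Color | Pet | Job
-----------------------------------------
  1   | soda | painting | gray | rabbit | pilot
  2   | coffee | gardening | black | hamster | chef
  3   | tea | reading | white | cat | nurse
  4   | juice | cooking | brown | dog | writer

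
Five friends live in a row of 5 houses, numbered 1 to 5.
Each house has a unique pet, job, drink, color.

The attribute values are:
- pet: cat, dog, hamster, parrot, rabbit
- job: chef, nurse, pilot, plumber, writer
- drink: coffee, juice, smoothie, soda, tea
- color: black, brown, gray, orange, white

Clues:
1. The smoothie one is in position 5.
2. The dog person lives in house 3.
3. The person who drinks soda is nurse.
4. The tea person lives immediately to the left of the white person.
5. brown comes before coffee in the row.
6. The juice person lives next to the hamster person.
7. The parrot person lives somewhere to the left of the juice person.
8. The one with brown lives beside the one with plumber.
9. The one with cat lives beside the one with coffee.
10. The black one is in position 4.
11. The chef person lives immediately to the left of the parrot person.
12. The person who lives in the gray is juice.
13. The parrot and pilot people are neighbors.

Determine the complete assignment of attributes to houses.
Solution:

House | Pet | Job | Drink | Color
---------------------------------
  1   | cat | chef | tea | brown
  2   | parrot | plumber | coffee | white
  3   | dog | pilot | juice | gray
  4   | hamster | nurse | soda | black
  5   | rabbit | writer | smoothie | orange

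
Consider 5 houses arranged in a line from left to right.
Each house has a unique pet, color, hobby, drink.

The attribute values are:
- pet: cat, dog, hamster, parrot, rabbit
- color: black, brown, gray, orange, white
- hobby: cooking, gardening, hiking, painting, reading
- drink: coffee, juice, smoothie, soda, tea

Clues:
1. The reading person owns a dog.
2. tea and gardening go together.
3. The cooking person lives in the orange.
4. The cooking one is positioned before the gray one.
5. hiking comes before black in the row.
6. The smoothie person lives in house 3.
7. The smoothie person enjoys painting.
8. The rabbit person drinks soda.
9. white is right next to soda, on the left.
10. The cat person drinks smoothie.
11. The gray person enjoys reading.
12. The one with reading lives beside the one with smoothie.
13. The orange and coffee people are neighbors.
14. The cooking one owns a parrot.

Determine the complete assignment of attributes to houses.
Solution:

House | Pet | Color | Hobby | Drink
-----------------------------------
  1   | parrot | orange | cooking | juice
  2   | dog | gray | reading | coffee
  3   | cat | white | painting | smoothie
  4   | rabbit | brown | hiking | soda
  5   | hamster | black | gardening | tea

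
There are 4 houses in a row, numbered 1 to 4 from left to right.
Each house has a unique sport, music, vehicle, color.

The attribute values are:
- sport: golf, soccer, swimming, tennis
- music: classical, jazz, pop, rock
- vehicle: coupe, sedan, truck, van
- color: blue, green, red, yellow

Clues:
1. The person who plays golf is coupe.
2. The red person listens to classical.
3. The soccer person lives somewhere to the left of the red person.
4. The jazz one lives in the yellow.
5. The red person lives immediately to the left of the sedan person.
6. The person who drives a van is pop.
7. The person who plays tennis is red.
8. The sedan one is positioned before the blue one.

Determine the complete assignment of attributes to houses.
Solution:

House | Sport | Music | Vehicle | Color
---------------------------------------
  1   | soccer | pop | van | green
  2   | tennis | classical | truck | red
  3   | swimming | jazz | sedan | yellow
  4   | golf | rock | coupe | blue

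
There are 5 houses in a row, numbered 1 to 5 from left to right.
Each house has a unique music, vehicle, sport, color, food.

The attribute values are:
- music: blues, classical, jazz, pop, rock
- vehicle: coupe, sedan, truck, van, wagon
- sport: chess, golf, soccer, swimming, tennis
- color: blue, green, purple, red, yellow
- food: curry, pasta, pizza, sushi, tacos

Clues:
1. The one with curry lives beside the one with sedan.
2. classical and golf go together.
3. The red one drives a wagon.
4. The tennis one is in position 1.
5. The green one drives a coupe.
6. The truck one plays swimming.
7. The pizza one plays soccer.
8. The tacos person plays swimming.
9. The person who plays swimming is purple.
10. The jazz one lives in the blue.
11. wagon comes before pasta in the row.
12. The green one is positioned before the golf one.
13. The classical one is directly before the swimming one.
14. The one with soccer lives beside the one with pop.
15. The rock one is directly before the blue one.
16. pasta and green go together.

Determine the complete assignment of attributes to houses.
Solution:

House | Music | Vehicle | Sport | Color | Food
----------------------------------------------
  1   | rock | wagon | tennis | red | curry
  2   | jazz | sedan | soccer | blue | pizza
  3   | pop | coupe | chess | green | pasta
  4   | classical | van | golf | yellow | sushi
  5   | blues | truck | swimming | purple | tacos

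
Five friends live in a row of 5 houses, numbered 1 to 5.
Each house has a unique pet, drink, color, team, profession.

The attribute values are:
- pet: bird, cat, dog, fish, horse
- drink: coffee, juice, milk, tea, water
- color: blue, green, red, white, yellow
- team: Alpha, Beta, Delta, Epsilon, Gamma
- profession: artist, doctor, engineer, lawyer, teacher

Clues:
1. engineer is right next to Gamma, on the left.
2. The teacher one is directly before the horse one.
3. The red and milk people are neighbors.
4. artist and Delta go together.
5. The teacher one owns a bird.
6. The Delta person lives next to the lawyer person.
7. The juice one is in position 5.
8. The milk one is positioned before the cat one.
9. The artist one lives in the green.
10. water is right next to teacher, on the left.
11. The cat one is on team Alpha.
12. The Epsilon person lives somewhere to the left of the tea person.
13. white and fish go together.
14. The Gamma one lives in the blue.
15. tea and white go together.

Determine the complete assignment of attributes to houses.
Solution:

House | Pet | Drink | Color | Team | Profession
-----------------------------------------------
  1   | dog | water | red | Epsilon | engineer
  2   | bird | milk | blue | Gamma | teacher
  3   | horse | coffee | green | Delta | artist
  4   | fish | tea | white | Beta | lawyer
  5   | cat | juice | yellow | Alpha | doctor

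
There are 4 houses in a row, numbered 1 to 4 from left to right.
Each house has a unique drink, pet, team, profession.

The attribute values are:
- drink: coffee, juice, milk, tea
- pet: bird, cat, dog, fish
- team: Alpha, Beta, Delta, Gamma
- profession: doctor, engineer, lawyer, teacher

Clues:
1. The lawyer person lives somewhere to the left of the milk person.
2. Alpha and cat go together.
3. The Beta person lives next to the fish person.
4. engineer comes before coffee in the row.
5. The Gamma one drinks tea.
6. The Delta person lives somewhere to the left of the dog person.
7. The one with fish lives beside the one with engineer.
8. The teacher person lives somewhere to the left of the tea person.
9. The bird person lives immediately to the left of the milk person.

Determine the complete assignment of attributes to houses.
Solution:

House | Drink | Pet | Team | Profession
---------------------------------------
  1   | juice | bird | Beta | lawyer
  2   | milk | fish | Delta | teacher
  3   | tea | dog | Gamma | engineer
  4   | coffee | cat | Alpha | doctor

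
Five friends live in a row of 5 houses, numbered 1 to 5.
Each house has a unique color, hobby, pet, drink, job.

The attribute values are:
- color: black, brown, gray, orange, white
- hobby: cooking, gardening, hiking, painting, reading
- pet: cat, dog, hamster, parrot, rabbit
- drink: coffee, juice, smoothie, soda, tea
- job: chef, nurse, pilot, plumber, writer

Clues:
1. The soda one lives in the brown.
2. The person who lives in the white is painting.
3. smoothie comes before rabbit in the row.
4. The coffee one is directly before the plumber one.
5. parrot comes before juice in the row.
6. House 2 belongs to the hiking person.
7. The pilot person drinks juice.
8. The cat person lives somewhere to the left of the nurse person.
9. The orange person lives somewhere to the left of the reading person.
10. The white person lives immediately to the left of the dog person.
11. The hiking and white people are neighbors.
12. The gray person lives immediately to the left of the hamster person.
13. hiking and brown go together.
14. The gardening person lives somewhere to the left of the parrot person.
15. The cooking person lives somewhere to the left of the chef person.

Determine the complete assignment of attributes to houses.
Solution:

House | Color | Hobby | Pet | Drink | Job
-----------------------------------------
  1   | gray | gardening | cat | coffee | writer
  2   | brown | hiking | hamster | soda | plumber
  3   | white | painting | parrot | smoothie | nurse
  4   | orange | cooking | dog | juice | pilot
  5   | black | reading | rabbit | tea | chef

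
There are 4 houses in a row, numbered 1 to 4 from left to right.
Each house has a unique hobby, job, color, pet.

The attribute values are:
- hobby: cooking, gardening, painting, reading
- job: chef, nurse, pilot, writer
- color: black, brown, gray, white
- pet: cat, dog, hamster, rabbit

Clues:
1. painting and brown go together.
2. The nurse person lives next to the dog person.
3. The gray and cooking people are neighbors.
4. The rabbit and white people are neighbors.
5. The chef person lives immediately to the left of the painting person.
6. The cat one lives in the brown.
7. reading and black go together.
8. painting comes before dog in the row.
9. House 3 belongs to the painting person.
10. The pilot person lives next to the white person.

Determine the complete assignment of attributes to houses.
Solution:

House | Hobby | Job | Color | Pet
---------------------------------
  1   | gardening | pilot | gray | rabbit
  2   | cooking | chef | white | hamster
  3   | painting | nurse | brown | cat
  4   | reading | writer | black | dog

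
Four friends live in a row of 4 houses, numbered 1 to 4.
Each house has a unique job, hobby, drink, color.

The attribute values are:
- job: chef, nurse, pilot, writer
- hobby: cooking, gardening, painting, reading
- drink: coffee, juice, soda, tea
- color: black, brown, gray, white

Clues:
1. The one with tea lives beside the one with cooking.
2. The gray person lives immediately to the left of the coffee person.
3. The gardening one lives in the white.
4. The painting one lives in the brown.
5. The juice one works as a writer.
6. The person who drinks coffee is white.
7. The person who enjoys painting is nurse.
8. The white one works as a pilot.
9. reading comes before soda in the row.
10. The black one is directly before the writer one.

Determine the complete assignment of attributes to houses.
Solution:

House | Job | Hobby | Drink | Color
-----------------------------------
  1   | chef | reading | tea | black
  2   | writer | cooking | juice | gray
  3   | pilot | gardening | coffee | white
  4   | nurse | painting | soda | brown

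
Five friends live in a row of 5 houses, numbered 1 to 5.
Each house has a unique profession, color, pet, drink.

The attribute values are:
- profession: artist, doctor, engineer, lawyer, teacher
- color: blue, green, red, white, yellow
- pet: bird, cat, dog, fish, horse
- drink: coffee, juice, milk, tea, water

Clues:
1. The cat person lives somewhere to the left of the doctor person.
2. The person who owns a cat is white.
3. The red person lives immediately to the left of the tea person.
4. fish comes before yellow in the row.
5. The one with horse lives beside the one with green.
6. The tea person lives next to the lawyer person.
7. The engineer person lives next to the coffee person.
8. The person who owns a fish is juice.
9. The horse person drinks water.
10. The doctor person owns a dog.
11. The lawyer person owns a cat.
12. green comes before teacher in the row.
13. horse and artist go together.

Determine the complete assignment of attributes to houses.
Solution:

House | Profession | Color | Pet | Drink
----------------------------------------
  1   | artist | red | horse | water
  2   | engineer | green | bird | tea
  3   | lawyer | white | cat | coffee
  4   | teacher | blue | fish | juice
  5   | doctor | yellow | dog | milk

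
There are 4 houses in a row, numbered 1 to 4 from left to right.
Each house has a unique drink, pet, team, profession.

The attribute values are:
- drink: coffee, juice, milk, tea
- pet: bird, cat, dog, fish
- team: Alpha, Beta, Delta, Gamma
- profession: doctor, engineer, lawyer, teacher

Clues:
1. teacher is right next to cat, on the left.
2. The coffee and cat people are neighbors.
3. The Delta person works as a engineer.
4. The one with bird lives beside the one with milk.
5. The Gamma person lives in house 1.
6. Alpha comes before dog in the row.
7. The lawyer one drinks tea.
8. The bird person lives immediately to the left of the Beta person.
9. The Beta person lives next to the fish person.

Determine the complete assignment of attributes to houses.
Solution:

House | Drink | Pet | Team | Profession
---------------------------------------
  1   | coffee | bird | Gamma | teacher
  2   | milk | cat | Beta | doctor
  3   | tea | fish | Alpha | lawyer
  4   | juice | dog | Delta | engineer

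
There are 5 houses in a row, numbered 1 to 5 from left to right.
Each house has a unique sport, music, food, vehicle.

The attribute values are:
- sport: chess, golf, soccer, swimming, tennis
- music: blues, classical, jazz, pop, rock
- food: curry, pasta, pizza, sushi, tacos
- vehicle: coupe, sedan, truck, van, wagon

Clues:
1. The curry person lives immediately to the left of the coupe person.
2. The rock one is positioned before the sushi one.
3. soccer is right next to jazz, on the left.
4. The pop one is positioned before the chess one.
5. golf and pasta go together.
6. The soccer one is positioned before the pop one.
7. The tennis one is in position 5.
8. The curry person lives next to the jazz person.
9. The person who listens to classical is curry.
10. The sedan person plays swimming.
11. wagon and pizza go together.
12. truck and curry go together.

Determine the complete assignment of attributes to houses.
Solution:

House | Sport | Music | Food | Vehicle
--------------------------------------
  1   | soccer | classical | curry | truck
  2   | golf | jazz | pasta | coupe
  3   | swimming | pop | tacos | sedan
  4   | chess | rock | pizza | wagon
  5   | tennis | blues | sushi | van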